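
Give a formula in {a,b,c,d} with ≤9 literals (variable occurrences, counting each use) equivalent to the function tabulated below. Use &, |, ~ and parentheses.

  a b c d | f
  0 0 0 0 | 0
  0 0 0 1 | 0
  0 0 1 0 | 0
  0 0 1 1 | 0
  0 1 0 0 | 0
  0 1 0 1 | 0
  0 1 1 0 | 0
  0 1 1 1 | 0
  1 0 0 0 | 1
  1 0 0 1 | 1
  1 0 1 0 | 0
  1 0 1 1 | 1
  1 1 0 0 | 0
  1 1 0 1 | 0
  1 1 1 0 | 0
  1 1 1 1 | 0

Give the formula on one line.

  ~c = 1100110011001100
  (a & ~c) = 0000000011001100
  (a & d) = 0000000001010101
  ((a & ~c) | (a & d)) = 0000000011011101
  ~b = 1111000011110000
  ~a = 1111111100000000
  (~b | ~a) = 1111111111110000
  (((a & ~c) | (a & d)) & (~b | ~a)) = 0000000011010000

(((a & ~c) | (a & d)) & (~b | ~a))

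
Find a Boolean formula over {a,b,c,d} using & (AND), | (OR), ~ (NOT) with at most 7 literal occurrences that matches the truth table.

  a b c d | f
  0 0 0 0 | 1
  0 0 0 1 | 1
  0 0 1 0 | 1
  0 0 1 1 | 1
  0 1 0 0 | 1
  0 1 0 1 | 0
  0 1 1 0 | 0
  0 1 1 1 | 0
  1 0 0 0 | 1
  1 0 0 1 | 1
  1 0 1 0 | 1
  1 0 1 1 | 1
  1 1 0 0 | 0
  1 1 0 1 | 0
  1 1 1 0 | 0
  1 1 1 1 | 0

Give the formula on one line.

(((~a & ~c) & (~d & ~a)) | ~b)

  ~a = 1111111100000000
  ~c = 1100110011001100
  (~a & ~c) = 1100110000000000
  ~d = 1010101010101010
  (~d & ~a) = 1010101000000000
  ((~a & ~c) & (~d & ~a)) = 1000100000000000
  ~b = 1111000011110000
  (((~a & ~c) & (~d & ~a)) | ~b) = 1111100011110000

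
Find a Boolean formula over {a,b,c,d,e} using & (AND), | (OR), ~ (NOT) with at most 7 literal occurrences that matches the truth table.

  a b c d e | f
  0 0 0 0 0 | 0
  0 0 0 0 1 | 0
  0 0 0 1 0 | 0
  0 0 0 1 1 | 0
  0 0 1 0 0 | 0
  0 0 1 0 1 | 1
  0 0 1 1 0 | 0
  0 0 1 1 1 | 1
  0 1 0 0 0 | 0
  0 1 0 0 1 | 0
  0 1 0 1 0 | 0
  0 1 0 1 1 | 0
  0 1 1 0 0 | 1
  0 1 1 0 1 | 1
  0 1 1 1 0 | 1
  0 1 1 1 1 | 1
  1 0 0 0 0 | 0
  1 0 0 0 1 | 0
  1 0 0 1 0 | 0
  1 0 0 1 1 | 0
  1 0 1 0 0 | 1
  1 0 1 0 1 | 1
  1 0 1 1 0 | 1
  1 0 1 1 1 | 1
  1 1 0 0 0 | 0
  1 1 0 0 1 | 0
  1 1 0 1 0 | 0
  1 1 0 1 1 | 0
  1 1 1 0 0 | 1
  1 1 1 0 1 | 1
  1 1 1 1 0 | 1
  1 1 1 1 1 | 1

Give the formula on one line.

((((a | b) & ~a) & c) | ((e | a) & c))

  (a | b) = 00000000111111111111111111111111
  ~a = 11111111111111110000000000000000
  ((a | b) & ~a) = 00000000111111110000000000000000
  (((a | b) & ~a) & c) = 00000000000011110000000000000000
  (e | a) = 01010101010101011111111111111111
  ((e | a) & c) = 00000101000001010000111100001111
  ((((a | b) & ~a) & c) | ((e | a) & c)) = 00000101000011110000111100001111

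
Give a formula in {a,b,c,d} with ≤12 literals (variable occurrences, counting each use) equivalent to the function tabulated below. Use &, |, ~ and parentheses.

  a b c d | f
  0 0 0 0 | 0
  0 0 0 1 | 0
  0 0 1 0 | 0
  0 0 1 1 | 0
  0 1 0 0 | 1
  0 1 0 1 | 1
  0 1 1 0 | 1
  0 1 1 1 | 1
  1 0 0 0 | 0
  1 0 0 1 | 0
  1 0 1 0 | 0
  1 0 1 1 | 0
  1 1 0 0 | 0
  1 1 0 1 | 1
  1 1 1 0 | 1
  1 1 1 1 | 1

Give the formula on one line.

  (d & b) = 0000010100000101
  ~d = 1010101010101010
  ~b = 1111000011110000
  (~d | ~b) = 1111101011111010
  ~a = 1111111100000000
  (~a | d) = 1111111101010101
  ((~a | d) & b) = 0000111100000101
  ((~d | ~b) & ((~a | d) & b)) = 0000101000000000
  ((d & b) | ((~d | ~b) & ((~a | d) & b))) = 0000111100000101
  (b & c) = 0000001100000011
  (((d & b) | ((~d | ~b) & ((~a | d) & b))) | (b & c)) = 0000111100000111

(((d & b) | ((~d | ~b) & ((~a | d) & b))) | (b & c))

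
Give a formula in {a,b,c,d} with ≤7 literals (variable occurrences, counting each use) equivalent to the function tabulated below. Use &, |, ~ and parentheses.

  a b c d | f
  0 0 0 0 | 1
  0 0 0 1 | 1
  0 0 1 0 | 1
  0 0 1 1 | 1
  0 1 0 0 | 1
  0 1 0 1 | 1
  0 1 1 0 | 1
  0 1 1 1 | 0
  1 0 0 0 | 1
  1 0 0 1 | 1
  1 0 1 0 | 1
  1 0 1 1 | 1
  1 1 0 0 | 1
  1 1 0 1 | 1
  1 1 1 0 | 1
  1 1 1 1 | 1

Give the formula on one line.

((~d | ~b) | (b & (a | ~c)))

  ~d = 1010101010101010
  ~b = 1111000011110000
  (~d | ~b) = 1111101011111010
  ~c = 1100110011001100
  (a | ~c) = 1100110011111111
  (b & (a | ~c)) = 0000110000001111
  ((~d | ~b) | (b & (a | ~c))) = 1111111011111111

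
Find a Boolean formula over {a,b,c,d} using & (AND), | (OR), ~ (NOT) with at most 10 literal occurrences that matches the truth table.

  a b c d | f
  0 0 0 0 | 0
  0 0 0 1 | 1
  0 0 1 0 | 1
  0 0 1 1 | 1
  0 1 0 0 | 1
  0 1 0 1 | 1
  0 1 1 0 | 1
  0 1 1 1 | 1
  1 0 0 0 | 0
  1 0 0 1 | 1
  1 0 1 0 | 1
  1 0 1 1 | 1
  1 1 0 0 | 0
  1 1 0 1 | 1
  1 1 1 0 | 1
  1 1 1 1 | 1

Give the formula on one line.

  (b | c) = 0011111100111111
  ~d = 1010101010101010
  ((b | c) & ~d) = 0010101000101010
  ~a = 1111111100000000
  (b & ~a) = 0000111100000000
  ((b & ~a) | c) = 0011111100110011
  (((b | c) & ~d) & ((b & ~a) | c)) = 0010101000100010
  (d | (((b | c) & ~d) & ((b & ~a) | c))) = 0111111101110111

(d | (((b | c) & ~d) & ((b & ~a) | c)))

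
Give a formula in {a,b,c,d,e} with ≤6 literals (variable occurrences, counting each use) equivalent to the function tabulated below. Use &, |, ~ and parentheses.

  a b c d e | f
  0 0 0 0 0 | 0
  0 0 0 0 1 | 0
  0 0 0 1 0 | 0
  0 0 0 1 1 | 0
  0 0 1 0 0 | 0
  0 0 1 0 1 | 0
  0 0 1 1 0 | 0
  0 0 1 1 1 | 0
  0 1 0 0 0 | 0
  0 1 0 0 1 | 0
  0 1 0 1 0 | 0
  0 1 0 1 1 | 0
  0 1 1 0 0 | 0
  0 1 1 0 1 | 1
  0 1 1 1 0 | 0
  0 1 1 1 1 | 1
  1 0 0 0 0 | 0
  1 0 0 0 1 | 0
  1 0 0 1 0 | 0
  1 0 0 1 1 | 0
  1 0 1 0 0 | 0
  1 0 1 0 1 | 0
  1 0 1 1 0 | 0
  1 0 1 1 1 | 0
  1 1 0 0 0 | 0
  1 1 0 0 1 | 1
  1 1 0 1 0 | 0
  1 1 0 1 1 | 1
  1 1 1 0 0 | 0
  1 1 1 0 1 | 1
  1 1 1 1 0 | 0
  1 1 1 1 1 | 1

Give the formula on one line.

  (a | c) = 00001111000011111111111111111111
  (e & (a | c)) = 00000101000001010101010101010101
  (b & (e & (a | c))) = 00000000000001010000000001010101

(b & (e & (a | c)))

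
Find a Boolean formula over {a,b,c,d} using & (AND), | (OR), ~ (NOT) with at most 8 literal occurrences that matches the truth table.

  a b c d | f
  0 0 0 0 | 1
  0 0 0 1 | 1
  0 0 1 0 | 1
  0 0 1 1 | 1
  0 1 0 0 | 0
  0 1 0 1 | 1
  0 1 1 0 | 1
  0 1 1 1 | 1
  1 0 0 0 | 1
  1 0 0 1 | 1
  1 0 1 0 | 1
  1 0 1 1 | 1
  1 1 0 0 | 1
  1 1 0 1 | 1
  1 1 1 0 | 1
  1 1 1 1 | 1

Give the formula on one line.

  ~c = 1100110011001100
  (~c & a) = 0000000011001100
  (b & (~c & a)) = 0000000000001100
  ~b = 1111000011110000
  (~b | c) = 1111001111110011
  (d | (~b | c)) = 1111011111110111
  ((b & (~c & a)) | (d | (~b | c))) = 1111011111111111

((b & (~c & a)) | (d | (~b | c)))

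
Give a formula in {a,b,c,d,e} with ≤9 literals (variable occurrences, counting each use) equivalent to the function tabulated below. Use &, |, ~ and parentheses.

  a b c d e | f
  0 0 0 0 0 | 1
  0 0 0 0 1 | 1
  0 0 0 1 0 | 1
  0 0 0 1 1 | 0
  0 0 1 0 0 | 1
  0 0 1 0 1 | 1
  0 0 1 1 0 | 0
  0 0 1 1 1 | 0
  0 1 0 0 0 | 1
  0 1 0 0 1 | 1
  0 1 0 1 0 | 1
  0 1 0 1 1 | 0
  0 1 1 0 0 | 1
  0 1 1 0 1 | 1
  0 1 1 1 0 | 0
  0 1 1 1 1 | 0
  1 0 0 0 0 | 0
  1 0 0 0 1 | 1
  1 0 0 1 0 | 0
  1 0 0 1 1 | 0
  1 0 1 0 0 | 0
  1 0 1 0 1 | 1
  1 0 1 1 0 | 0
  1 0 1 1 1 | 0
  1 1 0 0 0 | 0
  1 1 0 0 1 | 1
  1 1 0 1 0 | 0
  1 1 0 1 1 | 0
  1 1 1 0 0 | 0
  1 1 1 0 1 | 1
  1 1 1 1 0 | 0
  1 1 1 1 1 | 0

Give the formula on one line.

(((e | ~a) & (~e | ~d)) & (~c | ~d))

  ~a = 11111111111111110000000000000000
  (e | ~a) = 11111111111111110101010101010101
  ~e = 10101010101010101010101010101010
  ~d = 11001100110011001100110011001100
  (~e | ~d) = 11101110111011101110111011101110
  ((e | ~a) & (~e | ~d)) = 11101110111011100100010001000100
  ~c = 11110000111100001111000011110000
  (~c | ~d) = 11111100111111001111110011111100
  (((e | ~a) & (~e | ~d)) & (~c | ~d)) = 11101100111011000100010001000100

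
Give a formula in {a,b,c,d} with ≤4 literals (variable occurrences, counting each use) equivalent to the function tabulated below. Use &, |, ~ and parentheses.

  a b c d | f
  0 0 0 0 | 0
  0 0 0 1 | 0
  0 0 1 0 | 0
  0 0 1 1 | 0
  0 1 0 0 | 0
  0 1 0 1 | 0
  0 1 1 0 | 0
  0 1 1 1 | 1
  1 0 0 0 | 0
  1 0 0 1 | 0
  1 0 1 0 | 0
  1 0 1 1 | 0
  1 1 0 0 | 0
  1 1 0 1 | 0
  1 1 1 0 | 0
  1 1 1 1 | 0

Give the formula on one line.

  ~a = 1111111100000000
  (~a & d) = 0101010100000000
  (c & b) = 0000001100000011
  ((~a & d) & (c & b)) = 0000000100000000

((~a & d) & (c & b))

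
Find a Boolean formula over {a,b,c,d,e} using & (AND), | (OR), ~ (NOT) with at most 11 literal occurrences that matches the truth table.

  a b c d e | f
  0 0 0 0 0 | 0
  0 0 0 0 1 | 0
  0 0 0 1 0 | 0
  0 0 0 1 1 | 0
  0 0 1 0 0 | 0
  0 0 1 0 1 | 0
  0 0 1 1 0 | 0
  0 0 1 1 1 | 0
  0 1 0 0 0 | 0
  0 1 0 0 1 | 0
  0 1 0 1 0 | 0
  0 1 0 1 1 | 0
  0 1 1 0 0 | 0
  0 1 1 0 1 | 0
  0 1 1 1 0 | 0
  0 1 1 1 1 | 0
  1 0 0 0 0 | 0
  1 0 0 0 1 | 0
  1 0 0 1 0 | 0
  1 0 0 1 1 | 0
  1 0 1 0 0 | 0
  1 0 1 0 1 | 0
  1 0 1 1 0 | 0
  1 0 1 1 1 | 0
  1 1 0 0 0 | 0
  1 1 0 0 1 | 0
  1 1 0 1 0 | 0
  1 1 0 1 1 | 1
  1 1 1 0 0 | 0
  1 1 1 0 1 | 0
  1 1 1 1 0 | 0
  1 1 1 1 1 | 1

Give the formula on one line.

  (a & e) = 00000000000000000101010101010101
  (d & b) = 00000000001100110000000000110011
  ~d = 11001100110011001100110011001100
  ~e = 10101010101010101010101010101010
  (~d & ~e) = 10001000100010001000100010001000
  ~a = 11111111111111110000000000000000
  (~a | e) = 11111111111111110101010101010101
  ((~d & ~e) | (~a | e)) = 11111111111111111101110111011101
  ((d & b) & ((~d & ~e) | (~a | e))) = 00000000001100110000000000010001
  ((a & e) & ((d & b) & ((~d & ~e) | (~a | e)))) = 00000000000000000000000000010001

((a & e) & ((d & b) & ((~d & ~e) | (~a | e))))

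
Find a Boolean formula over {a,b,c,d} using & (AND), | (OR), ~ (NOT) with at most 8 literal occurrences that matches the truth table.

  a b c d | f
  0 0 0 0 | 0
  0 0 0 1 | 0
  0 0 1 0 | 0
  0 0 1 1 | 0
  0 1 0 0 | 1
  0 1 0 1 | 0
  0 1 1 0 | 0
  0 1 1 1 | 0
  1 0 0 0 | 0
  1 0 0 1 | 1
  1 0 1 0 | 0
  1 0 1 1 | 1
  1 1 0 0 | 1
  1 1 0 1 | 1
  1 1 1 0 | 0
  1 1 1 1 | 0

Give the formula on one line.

(((b & (~d | a)) & ~c) | ((a & ~b) & d))

  ~d = 1010101010101010
  (~d | a) = 1010101011111111
  (b & (~d | a)) = 0000101000001111
  ~c = 1100110011001100
  ((b & (~d | a)) & ~c) = 0000100000001100
  ~b = 1111000011110000
  (a & ~b) = 0000000011110000
  ((a & ~b) & d) = 0000000001010000
  (((b & (~d | a)) & ~c) | ((a & ~b) & d)) = 0000100001011100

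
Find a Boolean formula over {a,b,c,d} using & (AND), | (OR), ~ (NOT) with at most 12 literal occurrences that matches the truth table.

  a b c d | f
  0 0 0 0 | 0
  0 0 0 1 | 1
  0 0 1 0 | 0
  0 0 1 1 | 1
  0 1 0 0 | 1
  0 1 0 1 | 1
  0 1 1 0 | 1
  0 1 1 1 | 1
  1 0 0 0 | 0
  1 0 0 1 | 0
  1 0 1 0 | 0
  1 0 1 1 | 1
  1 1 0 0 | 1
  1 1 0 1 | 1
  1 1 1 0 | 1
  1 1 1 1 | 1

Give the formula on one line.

((b | ((~a & ~c) & d)) | (((d | ~b) & b) | (c & d)))

  ~a = 1111111100000000
  ~c = 1100110011001100
  (~a & ~c) = 1100110000000000
  ((~a & ~c) & d) = 0100010000000000
  (b | ((~a & ~c) & d)) = 0100111100001111
  ~b = 1111000011110000
  (d | ~b) = 1111010111110101
  ((d | ~b) & b) = 0000010100000101
  (c & d) = 0001000100010001
  (((d | ~b) & b) | (c & d)) = 0001010100010101
  ((b | ((~a & ~c) & d)) | (((d | ~b) & b) | (c & d))) = 0101111100011111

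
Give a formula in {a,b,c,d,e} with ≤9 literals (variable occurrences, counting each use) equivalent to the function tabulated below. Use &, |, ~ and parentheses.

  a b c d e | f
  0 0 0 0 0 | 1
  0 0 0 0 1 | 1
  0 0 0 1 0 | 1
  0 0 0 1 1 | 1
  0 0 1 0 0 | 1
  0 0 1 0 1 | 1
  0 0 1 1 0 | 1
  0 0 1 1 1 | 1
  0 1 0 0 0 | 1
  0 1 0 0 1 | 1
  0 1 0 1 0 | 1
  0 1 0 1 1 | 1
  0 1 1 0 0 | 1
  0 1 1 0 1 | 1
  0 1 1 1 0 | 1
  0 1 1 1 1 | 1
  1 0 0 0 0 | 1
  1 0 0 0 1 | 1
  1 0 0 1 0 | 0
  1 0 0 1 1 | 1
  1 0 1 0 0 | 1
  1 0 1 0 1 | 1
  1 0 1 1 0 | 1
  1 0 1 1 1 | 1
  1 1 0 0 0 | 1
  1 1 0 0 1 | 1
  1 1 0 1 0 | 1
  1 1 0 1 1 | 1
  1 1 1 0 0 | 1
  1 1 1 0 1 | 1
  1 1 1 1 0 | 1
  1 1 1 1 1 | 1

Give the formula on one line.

  ~d = 11001100110011001100110011001100
  (~d | b) = 11001100111111111100110011111111
  ~a = 11111111111111110000000000000000
  (c & e) = 00000101000001010000010100000101
  ((c & e) & ~a) = 00000101000001010000000000000000
  (a & c) = 00000000000000000000111100001111
  (((c & e) & ~a) | (a & c)) = 00000101000001010000111100001111
  (~a | (((c & e) & ~a) | (a & c))) = 11111111111111110000111100001111
  ((~a | (((c & e) & ~a) | (a & c))) | e) = 11111111111111110101111101011111
  ((~d | b) | ((~a | (((c & e) & ~a) | (a & c))) | e)) = 11111111111111111101111111111111

((~d | b) | ((~a | (((c & e) & ~a) | (a & c))) | e))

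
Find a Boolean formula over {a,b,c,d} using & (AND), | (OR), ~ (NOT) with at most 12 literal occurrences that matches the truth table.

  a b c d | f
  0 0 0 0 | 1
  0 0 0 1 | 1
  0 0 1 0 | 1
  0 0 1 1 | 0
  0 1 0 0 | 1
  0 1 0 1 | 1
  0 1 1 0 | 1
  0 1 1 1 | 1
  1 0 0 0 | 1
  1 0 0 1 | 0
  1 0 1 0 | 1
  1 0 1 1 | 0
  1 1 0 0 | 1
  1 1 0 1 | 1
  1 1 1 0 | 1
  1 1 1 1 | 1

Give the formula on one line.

((~d | ((c | d) & (~a & ~c))) | ((d & b) | (c & b)))

  ~d = 1010101010101010
  (c | d) = 0111011101110111
  ~a = 1111111100000000
  ~c = 1100110011001100
  (~a & ~c) = 1100110000000000
  ((c | d) & (~a & ~c)) = 0100010000000000
  (~d | ((c | d) & (~a & ~c))) = 1110111010101010
  (d & b) = 0000010100000101
  (c & b) = 0000001100000011
  ((d & b) | (c & b)) = 0000011100000111
  ((~d | ((c | d) & (~a & ~c))) | ((d & b) | (c & b))) = 1110111110101111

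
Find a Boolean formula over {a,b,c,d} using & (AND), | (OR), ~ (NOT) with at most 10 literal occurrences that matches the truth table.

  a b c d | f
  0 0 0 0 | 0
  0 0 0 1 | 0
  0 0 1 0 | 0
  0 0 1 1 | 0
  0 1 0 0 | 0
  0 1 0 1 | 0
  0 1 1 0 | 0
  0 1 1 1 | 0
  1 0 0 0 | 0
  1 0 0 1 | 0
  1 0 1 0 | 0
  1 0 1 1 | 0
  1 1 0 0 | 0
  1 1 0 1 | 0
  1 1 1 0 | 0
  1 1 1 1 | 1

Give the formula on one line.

  ~b = 1111000011110000
  (c & ~b) = 0011000000110000
  (d | (c & ~b)) = 0111010101110101
  (a & (d | (c & ~b))) = 0000000001110101
  ((a & (d | (c & ~b))) | ~b) = 1111000011110101
  ~c = 1100110011001100
  (((a & (d | (c & ~b))) | ~b) | ~c) = 1111110011111101
  (c & (((a & (d | (c & ~b))) | ~b) | ~c)) = 0011000000110001
  ((c & (((a & (d | (c & ~b))) | ~b) | ~c)) & b) = 0000000000000001

((c & (((a & (d | (c & ~b))) | ~b) | ~c)) & b)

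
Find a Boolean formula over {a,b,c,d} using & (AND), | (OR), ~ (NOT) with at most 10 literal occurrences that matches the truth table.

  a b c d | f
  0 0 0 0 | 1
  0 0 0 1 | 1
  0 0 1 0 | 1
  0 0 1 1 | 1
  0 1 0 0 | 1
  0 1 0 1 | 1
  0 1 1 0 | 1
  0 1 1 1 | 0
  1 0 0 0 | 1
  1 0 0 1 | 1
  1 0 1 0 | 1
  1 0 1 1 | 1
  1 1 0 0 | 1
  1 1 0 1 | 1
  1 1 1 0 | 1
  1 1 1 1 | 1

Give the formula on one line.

  ~c = 1100110011001100
  ~a = 1111111100000000
  (~c & ~a) = 1100110000000000
  ((~c & ~a) & d) = 0100010000000000
  (b & d) = 0000010100000101
  ((b & d) & a) = 0000000000000101
  ~b = 1111000011110000
  (~b & d) = 0101000001010000
  (((b & d) & a) | (~b & d)) = 0101000001010101
  (((~c & ~a) & d) | (((b & d) & a) | (~b & d))) = 0101010001010101
  ~d = 1010101010101010
  ((((~c & ~a) & d) | (((b & d) & a) | (~b & d))) | ~d) = 1111111011111111

((((~c & ~a) & d) | (((b & d) & a) | (~b & d))) | ~d)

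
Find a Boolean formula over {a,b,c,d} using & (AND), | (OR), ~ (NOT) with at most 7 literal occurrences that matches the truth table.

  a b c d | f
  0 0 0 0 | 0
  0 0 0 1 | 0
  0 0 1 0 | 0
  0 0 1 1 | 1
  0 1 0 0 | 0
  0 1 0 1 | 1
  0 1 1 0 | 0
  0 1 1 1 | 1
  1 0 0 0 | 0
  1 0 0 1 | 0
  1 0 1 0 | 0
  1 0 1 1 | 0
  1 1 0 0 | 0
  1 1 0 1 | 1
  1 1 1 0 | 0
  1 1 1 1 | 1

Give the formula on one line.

  (b & d) = 0000010100000101
  ~a = 1111111100000000
  ~b = 1111000011110000
  (~a & ~b) = 1111000000000000
  (c & (~a & ~b)) = 0011000000000000
  ~d = 1010101010101010
  ((c & (~a & ~b)) | ~d) = 1011101010101010
  (d & ((c & (~a & ~b)) | ~d)) = 0001000000000000
  ((b & d) | (d & ((c & (~a & ~b)) | ~d))) = 0001010100000101

((b & d) | (d & ((c & (~a & ~b)) | ~d)))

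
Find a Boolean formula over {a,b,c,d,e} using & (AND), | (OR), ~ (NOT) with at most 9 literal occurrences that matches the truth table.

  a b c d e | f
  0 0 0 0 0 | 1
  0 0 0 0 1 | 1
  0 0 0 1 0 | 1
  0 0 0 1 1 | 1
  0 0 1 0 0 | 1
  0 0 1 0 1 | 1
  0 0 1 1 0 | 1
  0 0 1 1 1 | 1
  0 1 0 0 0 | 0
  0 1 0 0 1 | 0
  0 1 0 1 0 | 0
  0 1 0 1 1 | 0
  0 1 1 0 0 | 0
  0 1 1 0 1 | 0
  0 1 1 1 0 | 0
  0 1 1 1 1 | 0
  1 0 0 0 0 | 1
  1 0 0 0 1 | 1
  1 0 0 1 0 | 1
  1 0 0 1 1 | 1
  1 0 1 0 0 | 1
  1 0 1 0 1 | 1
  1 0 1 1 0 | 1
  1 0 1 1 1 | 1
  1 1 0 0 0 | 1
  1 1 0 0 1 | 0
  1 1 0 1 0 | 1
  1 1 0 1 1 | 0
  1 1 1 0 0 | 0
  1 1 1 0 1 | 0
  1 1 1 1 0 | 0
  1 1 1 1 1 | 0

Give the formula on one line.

  ~b = 11111111000000001111111100000000
  ~c = 11110000111100001111000011110000
  ~d = 11001100110011001100110011001100
  (~d | a) = 11001100110011001111111111111111
  ((~d | a) & b) = 00000000110011000000000011111111
  ~e = 10101010101010101010101010101010
  (~b & ~d) = 11001100000000001100110000000000
  (~e | (~b & ~d)) = 11101110101010101110111010101010
  (((~d | a) & b) & (~e | (~b & ~d))) = 00000000100010000000000010101010
  (a & (((~d | a) & b) & (~e | (~b & ~d)))) = 00000000000000000000000010101010
  (~c & (a & (((~d | a) & b) & (~e | (~b & ~d))))) = 00000000000000000000000010100000
  (~b | (~c & (a & (((~d | a) & b) & (~e | (~b & ~d)))))) = 11111111000000001111111110100000

(~b | (~c & (a & (((~d | a) & b) & (~e | (~b & ~d))))))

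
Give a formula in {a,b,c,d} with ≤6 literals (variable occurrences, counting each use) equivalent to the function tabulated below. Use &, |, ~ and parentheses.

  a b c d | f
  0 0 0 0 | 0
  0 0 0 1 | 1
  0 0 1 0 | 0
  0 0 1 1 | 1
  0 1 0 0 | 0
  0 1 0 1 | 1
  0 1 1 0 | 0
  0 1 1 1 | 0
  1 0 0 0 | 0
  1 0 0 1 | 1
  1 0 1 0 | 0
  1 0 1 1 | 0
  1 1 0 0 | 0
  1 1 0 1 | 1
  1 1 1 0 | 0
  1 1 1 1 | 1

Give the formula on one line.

(d & (((b & a) | (~a & ~b)) | ~c))

  (b & a) = 0000000000001111
  ~a = 1111111100000000
  ~b = 1111000011110000
  (~a & ~b) = 1111000000000000
  ((b & a) | (~a & ~b)) = 1111000000001111
  ~c = 1100110011001100
  (((b & a) | (~a & ~b)) | ~c) = 1111110011001111
  (d & (((b & a) | (~a & ~b)) | ~c)) = 0101010001000101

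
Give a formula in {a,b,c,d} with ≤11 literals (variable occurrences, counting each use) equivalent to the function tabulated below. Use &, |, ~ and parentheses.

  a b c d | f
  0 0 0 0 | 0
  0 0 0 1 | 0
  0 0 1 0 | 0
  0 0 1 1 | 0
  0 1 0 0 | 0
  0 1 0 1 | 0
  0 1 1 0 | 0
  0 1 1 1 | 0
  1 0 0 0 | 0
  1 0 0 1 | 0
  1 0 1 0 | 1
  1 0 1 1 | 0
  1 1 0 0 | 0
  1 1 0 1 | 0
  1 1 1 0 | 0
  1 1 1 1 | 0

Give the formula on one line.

  (a & d) = 0000000001010101
  ~b = 1111000011110000
  ((a & d) | ~b) = 1111000011110101
  (c & a) = 0000000000110011
  ~a = 1111111100000000
  ((c & a) | ~a) = 1111111100110011
  (((a & d) | ~b) & ((c & a) | ~a)) = 1111000000110001
  ~d = 1010101010101010
  (a & ~d) = 0000000010101010
  ((((a & d) | ~b) & ((c & a) | ~a)) & (a & ~d)) = 0000000000100000

((((a & d) | ~b) & ((c & a) | ~a)) & (a & ~d))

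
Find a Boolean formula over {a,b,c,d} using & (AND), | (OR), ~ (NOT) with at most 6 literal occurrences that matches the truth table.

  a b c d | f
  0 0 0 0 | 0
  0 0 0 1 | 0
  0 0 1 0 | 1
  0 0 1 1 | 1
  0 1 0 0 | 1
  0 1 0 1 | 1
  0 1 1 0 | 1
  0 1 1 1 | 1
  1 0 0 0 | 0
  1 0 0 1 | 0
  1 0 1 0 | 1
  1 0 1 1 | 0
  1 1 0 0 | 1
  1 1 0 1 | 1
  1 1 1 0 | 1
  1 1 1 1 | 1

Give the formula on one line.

  ~b = 1111000011110000
  ~d = 1010101010101010
  ~a = 1111111100000000
  (~d | ~a) = 1111111110101010
  (~b & (~d | ~a)) = 1111000010100000
  ((~b & (~d | ~a)) & c) = 0011000000100000
  (((~b & (~d | ~a)) & c) | b) = 0011111100101111

(((~b & (~d | ~a)) & c) | b)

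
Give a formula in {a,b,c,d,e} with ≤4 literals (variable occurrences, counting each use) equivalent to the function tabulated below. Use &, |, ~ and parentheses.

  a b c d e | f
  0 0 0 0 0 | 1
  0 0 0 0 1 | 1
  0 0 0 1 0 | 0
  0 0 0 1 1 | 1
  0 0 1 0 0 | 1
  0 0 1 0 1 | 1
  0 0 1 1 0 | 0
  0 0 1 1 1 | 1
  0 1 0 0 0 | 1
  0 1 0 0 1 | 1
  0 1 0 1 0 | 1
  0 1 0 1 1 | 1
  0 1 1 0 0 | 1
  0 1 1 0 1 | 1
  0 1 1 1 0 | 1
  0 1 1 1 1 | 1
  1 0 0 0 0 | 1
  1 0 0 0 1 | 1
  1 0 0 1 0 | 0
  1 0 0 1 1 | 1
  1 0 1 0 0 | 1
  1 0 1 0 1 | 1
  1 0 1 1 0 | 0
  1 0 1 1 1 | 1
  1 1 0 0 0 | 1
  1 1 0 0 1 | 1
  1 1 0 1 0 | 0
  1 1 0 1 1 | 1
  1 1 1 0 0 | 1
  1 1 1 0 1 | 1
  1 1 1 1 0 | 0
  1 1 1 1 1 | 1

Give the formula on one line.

  ~a = 11111111111111110000000000000000
  (~a & b) = 00000000111111110000000000000000
  ~d = 11001100110011001100110011001100
  (e | ~d) = 11011101110111011101110111011101
  ((~a & b) | (e | ~d)) = 11011101111111111101110111011101

((~a & b) | (e | ~d))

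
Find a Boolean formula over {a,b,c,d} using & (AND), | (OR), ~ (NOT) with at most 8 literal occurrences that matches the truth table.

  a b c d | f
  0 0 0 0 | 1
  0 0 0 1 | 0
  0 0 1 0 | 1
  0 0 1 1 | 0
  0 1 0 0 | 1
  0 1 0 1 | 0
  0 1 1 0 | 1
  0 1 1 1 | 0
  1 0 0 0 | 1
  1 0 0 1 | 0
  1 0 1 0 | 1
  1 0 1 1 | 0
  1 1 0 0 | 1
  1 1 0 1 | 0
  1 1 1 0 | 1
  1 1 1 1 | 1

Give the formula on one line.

  ~d = 1010101010101010
  ~a = 1111111100000000
  (d & ~a) = 0101010100000000
  (b | (d & ~a)) = 0101111100001111
  (~d & b) = 0000101000001010
  (c | (~d & b)) = 0011101100111011
  ((c | (~d & b)) & a) = 0000000000111011
  ((b | (d & ~a)) & ((c | (~d & b)) & a)) = 0000000000001011
  (~d | ((b | (d & ~a)) & ((c | (~d & b)) & a))) = 1010101010101011

(~d | ((b | (d & ~a)) & ((c | (~d & b)) & a)))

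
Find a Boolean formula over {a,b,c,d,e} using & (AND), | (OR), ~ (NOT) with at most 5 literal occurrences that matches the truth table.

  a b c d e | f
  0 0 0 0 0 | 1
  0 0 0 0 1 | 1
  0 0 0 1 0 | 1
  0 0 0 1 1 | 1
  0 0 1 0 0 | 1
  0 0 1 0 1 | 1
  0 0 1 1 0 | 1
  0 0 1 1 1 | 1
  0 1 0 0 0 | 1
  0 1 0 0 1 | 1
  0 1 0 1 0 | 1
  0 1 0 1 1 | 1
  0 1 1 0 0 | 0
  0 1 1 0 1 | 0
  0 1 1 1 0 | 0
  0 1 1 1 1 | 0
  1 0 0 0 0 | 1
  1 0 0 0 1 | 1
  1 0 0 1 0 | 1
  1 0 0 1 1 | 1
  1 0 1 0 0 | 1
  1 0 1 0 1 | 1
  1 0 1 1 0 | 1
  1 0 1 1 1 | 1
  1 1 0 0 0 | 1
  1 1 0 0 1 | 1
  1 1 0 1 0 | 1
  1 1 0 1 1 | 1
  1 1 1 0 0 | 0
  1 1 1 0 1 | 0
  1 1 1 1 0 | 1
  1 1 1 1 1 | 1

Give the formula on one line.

  (d & c) = 00000011000000110000001100000011
  ((d & c) & a) = 00000000000000000000001100000011
  ~b = 11111111000000001111111100000000
  (((d & c) & a) | ~b) = 11111111000000001111111100000011
  ~c = 11110000111100001111000011110000
  ((((d & c) & a) | ~b) | ~c) = 11111111111100001111111111110011

((((d & c) & a) | ~b) | ~c)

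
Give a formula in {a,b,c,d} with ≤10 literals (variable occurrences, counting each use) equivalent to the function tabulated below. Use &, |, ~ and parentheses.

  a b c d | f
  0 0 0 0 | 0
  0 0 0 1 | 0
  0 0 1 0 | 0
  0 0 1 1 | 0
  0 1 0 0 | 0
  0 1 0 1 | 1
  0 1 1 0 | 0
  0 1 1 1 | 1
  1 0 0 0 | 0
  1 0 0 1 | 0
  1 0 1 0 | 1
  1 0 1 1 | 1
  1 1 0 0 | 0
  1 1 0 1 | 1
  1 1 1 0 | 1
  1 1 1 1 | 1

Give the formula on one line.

((a & c) | (d & (b & (d | (a & b)))))

  (a & c) = 0000000000110011
  (a & b) = 0000000000001111
  (d | (a & b)) = 0101010101011111
  (b & (d | (a & b))) = 0000010100001111
  (d & (b & (d | (a & b)))) = 0000010100000101
  ((a & c) | (d & (b & (d | (a & b))))) = 0000010100110111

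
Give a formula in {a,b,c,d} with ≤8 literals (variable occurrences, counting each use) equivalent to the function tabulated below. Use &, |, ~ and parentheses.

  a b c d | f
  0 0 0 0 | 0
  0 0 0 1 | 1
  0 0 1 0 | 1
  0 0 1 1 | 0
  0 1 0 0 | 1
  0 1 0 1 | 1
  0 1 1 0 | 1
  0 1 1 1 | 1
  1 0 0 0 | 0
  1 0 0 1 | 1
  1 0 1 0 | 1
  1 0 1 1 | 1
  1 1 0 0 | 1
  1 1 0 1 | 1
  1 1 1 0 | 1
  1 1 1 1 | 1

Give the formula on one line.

((d | (c | b)) & (a | ((~d | (~c & ~b)) | b)))

  (c | b) = 0011111100111111
  (d | (c | b)) = 0111111101111111
  ~d = 1010101010101010
  ~c = 1100110011001100
  ~b = 1111000011110000
  (~c & ~b) = 1100000011000000
  (~d | (~c & ~b)) = 1110101011101010
  ((~d | (~c & ~b)) | b) = 1110111111101111
  (a | ((~d | (~c & ~b)) | b)) = 1110111111111111
  ((d | (c | b)) & (a | ((~d | (~c & ~b)) | b))) = 0110111101111111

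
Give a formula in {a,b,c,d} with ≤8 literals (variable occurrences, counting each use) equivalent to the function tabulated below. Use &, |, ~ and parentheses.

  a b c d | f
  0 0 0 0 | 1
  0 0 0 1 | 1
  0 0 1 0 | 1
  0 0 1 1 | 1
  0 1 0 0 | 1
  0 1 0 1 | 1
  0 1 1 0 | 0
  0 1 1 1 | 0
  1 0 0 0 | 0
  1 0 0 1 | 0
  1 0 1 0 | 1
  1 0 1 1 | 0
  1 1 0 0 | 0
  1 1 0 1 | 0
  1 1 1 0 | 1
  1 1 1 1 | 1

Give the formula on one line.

  ~d = 1010101010101010
  ~a = 1111111100000000
  (~a | b) = 1111111100001111
  (~d | (~a | b)) = 1111111110101111
  ~b = 1111000011110000
  ~c = 1100110011001100
  (~b | ~c) = 1111110011111100
  ((~b | ~c) | a) = 1111110011111111
  (~a | c) = 1111111100110011
  (((~b | ~c) | a) & (~a | c)) = 1111110000110011
  ((~d | (~a | b)) & (((~b | ~c) | a) & (~a | c))) = 1111110000100011

((~d | (~a | b)) & (((~b | ~c) | a) & (~a | c)))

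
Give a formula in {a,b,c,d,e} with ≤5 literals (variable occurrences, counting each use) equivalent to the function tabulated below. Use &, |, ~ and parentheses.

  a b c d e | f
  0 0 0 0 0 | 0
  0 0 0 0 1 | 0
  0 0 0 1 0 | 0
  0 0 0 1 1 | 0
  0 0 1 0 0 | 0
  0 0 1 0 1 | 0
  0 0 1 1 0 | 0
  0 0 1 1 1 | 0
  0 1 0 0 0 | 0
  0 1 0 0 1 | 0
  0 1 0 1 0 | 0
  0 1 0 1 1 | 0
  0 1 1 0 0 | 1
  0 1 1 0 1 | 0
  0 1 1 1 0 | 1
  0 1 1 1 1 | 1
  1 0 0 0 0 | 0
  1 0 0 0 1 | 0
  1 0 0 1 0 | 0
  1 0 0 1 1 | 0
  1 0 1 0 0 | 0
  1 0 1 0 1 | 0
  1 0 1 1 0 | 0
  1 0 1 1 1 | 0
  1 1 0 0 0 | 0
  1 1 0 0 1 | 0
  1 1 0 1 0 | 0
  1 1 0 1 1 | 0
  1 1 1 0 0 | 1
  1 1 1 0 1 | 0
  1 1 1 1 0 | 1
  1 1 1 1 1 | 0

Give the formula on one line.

  ~e = 10101010101010101010101010101010
  ~a = 11111111111111110000000000000000
  (d & ~a) = 00110011001100110000000000000000
  (~e | (d & ~a)) = 10111011101110111010101010101010
  ((~e | (d & ~a)) & c) = 00001011000010110000101000001010
  (((~e | (d & ~a)) & c) & b) = 00000000000010110000000000001010

(((~e | (d & ~a)) & c) & b)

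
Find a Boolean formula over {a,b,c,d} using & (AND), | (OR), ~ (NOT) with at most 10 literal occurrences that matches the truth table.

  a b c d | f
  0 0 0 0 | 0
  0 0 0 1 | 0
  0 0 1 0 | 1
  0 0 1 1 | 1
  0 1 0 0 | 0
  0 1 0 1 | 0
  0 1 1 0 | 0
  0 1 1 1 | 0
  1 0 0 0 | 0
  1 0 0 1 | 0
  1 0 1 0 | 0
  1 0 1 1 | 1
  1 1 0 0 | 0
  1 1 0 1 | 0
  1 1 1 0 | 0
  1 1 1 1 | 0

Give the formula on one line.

  ~b = 1111000011110000
  (~b & c) = 0011000000110000
  (c & d) = 0001000100010001
  ((~b & c) & (c & d)) = 0001000000010000
  ~d = 1010101010101010
  ~a = 1111111100000000
  (~a & ~b) = 1111000000000000
  ((~a & ~b) & c) = 0011000000000000
  (~d & ((~a & ~b) & c)) = 0010000000000000
  (((~b & c) & (c & d)) | (~d & ((~a & ~b) & c))) = 0011000000010000

(((~b & c) & (c & d)) | (~d & ((~a & ~b) & c)))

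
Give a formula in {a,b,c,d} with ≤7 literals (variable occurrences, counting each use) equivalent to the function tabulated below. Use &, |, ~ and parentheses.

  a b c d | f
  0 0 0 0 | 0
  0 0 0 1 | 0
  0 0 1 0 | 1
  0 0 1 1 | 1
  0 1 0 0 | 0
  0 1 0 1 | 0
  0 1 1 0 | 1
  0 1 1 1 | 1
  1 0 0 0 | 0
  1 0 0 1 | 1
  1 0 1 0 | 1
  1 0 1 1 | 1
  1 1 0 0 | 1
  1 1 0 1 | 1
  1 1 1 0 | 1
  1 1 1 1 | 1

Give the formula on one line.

(((d | (c | b)) & a) | c)

  (c | b) = 0011111100111111
  (d | (c | b)) = 0111111101111111
  ((d | (c | b)) & a) = 0000000001111111
  (((d | (c | b)) & a) | c) = 0011001101111111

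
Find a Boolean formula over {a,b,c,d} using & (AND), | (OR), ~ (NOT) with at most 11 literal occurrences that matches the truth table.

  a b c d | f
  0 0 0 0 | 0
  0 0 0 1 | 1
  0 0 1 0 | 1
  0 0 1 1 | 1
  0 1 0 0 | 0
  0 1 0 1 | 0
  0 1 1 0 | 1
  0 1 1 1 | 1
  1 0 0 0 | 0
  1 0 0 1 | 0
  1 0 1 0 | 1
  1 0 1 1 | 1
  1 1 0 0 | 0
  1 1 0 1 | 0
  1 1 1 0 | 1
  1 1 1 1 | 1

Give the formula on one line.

(c | ((((~a & c) | d) & ((c & a) | ~a)) & ~b))

  ~a = 1111111100000000
  (~a & c) = 0011001100000000
  ((~a & c) | d) = 0111011101010101
  (c & a) = 0000000000110011
  ((c & a) | ~a) = 1111111100110011
  (((~a & c) | d) & ((c & a) | ~a)) = 0111011100010001
  ~b = 1111000011110000
  ((((~a & c) | d) & ((c & a) | ~a)) & ~b) = 0111000000010000
  (c | ((((~a & c) | d) & ((c & a) | ~a)) & ~b)) = 0111001100110011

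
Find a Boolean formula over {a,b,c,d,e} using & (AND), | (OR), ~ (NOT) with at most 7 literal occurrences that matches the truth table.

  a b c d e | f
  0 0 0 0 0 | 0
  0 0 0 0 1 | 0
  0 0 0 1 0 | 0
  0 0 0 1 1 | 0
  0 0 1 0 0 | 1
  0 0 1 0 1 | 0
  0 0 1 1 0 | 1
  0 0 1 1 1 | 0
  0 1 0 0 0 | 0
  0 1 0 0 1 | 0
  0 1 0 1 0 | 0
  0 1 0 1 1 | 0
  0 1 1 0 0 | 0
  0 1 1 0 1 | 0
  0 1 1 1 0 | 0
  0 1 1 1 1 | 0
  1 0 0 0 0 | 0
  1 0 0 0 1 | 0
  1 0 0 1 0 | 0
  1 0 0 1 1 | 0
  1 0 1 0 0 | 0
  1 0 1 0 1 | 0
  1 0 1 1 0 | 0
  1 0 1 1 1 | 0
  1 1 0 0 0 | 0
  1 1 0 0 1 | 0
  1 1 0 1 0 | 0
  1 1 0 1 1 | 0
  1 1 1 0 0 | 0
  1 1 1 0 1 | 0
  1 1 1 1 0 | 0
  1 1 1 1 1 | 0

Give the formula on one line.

  ~a = 11111111111111110000000000000000
  ~e = 10101010101010101010101010101010
  (~a & ~e) = 10101010101010100000000000000000
  ~c = 11110000111100001111000011110000
  ~b = 11111111000000001111111100000000
  (~c | ~b) = 11111111111100001111111111110000
  ((~a & ~e) & (~c | ~b)) = 10101010101000000000000000000000
  (c & ((~a & ~e) & (~c | ~b))) = 00001010000000000000000000000000

(c & ((~a & ~e) & (~c | ~b)))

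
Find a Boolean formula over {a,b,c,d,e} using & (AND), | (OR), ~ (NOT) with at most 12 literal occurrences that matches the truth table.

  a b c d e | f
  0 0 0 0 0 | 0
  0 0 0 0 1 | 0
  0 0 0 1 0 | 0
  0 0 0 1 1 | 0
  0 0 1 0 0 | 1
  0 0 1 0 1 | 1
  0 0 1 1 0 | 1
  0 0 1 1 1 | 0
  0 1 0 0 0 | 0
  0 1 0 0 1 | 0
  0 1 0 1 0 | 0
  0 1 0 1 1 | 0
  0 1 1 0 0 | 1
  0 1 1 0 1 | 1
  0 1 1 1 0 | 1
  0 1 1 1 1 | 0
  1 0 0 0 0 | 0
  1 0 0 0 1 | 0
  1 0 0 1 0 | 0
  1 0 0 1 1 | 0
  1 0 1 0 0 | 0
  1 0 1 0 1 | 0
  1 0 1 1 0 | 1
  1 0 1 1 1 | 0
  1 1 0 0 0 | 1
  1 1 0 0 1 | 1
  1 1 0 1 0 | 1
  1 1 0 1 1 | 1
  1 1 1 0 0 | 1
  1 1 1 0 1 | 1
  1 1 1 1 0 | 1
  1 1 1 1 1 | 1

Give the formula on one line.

  ~c = 11110000111100001111000011110000
  ~a = 11111111111111110000000000000000
  (d | ~a) = 11111111111111110011001100110011
  (~c | (d | ~a)) = 11111111111111111111001111110011
  ~e = 10101010101010101010101010101010
  (~c | ~e) = 11111010111110101111101011111010
  ~d = 11001100110011001100110011001100
  ((~c | ~e) | ~d) = 11111110111111101111111011111110
  (((~c | ~e) | ~d) & c) = 00001110000011100000111000001110
  ((~c | (d | ~a)) & (((~c | ~e) | ~d) & c)) = 00001110000011100000001000000010
  (b & a) = 00000000000000000000000011111111
  (((~c | (d | ~a)) & (((~c | ~e) | ~d) & c)) | (b & a)) = 00001110000011100000001011111111

(((~c | (d | ~a)) & (((~c | ~e) | ~d) & c)) | (b & a))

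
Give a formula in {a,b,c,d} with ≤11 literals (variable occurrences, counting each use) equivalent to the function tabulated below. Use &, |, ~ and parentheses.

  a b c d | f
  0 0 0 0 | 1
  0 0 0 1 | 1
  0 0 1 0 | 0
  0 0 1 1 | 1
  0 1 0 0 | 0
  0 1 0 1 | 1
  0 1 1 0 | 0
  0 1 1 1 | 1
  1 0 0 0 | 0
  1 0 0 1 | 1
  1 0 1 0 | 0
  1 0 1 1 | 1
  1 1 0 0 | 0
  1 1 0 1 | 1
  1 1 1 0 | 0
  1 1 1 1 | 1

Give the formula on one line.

  ~b = 1111000011110000
  (~b | c) = 1111001111110011
  ~a = 1111111100000000
  ((~b | c) & ~a) = 1111001100000000
  (((~b | c) & ~a) | d) = 1111011101010101
  ~c = 1100110011001100
  (d | ~c) = 1101110111011101
  (b & c) = 0000001100000011
  ((b & c) & a) = 0000000000000011
  ((d | ~c) | ((b & c) & a)) = 1101110111011111
  ((((~b | c) & ~a) | d) & ((d | ~c) | ((b & c) & a))) = 1101010101010101

((((~b | c) & ~a) | d) & ((d | ~c) | ((b & c) & a)))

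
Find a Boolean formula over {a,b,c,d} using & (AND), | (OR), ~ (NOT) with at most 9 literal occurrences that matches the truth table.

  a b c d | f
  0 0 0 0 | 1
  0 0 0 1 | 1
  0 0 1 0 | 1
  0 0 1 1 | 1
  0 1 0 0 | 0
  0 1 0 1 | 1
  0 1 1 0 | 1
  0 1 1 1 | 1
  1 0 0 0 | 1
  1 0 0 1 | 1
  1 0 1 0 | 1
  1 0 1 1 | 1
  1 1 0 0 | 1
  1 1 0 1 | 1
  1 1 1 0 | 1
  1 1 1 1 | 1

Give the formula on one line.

  ~d = 1010101010101010
  (c | a) = 0011001111111111
  (~d | (c | a)) = 1011101111111111
  ~b = 1111000011110000
  (~b | a) = 1111000011111111
  ((~d | (c | a)) & (~b | a)) = 1011000011111111
  (((~d | (c | a)) & (~b | a)) | c) = 1011001111111111
  (d | c) = 0111011101110111
  ((((~d | (c | a)) & (~b | a)) | c) | (d | c)) = 1111011111111111

((((~d | (c | a)) & (~b | a)) | c) | (d | c))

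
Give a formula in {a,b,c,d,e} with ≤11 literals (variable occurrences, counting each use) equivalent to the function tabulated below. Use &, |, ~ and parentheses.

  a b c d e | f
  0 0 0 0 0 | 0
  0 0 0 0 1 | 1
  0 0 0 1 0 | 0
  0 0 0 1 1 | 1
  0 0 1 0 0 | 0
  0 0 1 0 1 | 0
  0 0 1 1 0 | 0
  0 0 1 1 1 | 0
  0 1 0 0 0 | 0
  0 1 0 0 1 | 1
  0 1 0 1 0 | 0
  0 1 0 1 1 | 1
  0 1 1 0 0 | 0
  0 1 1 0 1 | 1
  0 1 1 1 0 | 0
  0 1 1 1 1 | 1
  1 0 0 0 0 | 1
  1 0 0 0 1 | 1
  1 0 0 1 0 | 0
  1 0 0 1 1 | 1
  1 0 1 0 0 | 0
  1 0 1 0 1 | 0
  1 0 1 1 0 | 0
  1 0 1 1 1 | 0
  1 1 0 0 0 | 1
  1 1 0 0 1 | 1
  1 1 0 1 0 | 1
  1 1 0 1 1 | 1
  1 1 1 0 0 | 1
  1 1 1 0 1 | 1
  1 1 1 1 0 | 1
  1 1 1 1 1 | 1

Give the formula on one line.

((((~d | (e | b)) | c) & (b | ~c)) & (e | a))

  ~d = 11001100110011001100110011001100
  (e | b) = 01010101111111110101010111111111
  (~d | (e | b)) = 11011101111111111101110111111111
  ((~d | (e | b)) | c) = 11011111111111111101111111111111
  ~c = 11110000111100001111000011110000
  (b | ~c) = 11110000111111111111000011111111
  (((~d | (e | b)) | c) & (b | ~c)) = 11010000111111111101000011111111
  (e | a) = 01010101010101011111111111111111
  ((((~d | (e | b)) | c) & (b | ~c)) & (e | a)) = 01010000010101011101000011111111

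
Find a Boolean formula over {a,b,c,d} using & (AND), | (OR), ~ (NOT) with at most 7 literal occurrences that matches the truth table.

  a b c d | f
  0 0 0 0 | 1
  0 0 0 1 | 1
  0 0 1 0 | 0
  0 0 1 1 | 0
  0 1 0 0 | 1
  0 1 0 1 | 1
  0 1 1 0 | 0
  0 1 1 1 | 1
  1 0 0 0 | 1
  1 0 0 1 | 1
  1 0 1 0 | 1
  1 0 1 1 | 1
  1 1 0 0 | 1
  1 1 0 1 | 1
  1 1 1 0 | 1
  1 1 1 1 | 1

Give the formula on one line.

((a | (d & b)) | ~c)

  (d & b) = 0000010100000101
  (a | (d & b)) = 0000010111111111
  ~c = 1100110011001100
  ((a | (d & b)) | ~c) = 1100110111111111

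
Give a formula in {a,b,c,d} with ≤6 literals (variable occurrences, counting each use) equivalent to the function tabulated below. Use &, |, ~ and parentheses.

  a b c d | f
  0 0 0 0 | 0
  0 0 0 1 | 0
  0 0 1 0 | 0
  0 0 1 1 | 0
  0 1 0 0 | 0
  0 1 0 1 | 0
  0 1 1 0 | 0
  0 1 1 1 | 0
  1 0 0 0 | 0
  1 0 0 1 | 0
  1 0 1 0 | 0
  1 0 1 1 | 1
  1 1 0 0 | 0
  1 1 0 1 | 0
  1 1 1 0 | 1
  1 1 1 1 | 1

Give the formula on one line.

(a & (c & (~c | (b | d))))

  ~c = 1100110011001100
  (b | d) = 0101111101011111
  (~c | (b | d)) = 1101111111011111
  (c & (~c | (b | d))) = 0001001100010011
  (a & (c & (~c | (b | d)))) = 0000000000010011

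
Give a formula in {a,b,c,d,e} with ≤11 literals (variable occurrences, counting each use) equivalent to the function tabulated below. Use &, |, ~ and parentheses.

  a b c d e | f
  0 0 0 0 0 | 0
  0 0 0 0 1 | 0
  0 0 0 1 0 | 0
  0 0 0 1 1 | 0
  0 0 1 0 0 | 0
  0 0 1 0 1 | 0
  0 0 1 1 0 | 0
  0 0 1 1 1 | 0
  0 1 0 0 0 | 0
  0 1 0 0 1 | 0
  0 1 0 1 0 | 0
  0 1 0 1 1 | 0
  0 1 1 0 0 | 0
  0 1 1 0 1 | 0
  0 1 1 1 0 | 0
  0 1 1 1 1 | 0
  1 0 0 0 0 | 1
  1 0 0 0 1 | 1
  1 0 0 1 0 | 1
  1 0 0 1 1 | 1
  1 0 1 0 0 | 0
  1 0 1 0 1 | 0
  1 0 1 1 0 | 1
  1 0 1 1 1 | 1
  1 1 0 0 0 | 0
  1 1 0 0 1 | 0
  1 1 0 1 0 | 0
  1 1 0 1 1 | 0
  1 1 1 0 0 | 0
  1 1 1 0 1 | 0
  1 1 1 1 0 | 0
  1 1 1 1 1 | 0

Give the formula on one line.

  (a | b) = 00000000111111111111111111111111
  ~c = 11110000111100001111000011110000
  ~d = 11001100110011001100110011001100
  (~c & ~d) = 11000000110000001100000011000000
  (a & (~c & ~d)) = 00000000000000001100000011000000
  (d | b) = 00110011111111110011001111111111
  ((a & (~c & ~d)) | (d | b)) = 00110011111111111111001111111111
  ((a | b) & ((a & (~c & ~d)) | (d | b))) = 00000000111111111111001111111111
  ~b = 11111111000000001111111100000000
  (((a | b) & ((a & (~c & ~d)) | (d | b))) & ~b) = 00000000000000001111001100000000

(((a | b) & ((a & (~c & ~d)) | (d | b))) & ~b)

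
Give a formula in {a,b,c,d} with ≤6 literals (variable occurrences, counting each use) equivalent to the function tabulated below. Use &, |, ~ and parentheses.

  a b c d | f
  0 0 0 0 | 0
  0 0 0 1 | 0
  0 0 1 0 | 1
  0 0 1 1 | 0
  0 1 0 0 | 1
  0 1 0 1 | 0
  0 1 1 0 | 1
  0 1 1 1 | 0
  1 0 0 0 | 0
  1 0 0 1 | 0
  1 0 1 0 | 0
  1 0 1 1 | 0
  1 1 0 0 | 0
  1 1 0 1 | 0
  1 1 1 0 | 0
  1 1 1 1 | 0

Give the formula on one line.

(~d & ((c | (b | a)) & ~a))

  ~d = 1010101010101010
  (b | a) = 0000111111111111
  (c | (b | a)) = 0011111111111111
  ~a = 1111111100000000
  ((c | (b | a)) & ~a) = 0011111100000000
  (~d & ((c | (b | a)) & ~a)) = 0010101000000000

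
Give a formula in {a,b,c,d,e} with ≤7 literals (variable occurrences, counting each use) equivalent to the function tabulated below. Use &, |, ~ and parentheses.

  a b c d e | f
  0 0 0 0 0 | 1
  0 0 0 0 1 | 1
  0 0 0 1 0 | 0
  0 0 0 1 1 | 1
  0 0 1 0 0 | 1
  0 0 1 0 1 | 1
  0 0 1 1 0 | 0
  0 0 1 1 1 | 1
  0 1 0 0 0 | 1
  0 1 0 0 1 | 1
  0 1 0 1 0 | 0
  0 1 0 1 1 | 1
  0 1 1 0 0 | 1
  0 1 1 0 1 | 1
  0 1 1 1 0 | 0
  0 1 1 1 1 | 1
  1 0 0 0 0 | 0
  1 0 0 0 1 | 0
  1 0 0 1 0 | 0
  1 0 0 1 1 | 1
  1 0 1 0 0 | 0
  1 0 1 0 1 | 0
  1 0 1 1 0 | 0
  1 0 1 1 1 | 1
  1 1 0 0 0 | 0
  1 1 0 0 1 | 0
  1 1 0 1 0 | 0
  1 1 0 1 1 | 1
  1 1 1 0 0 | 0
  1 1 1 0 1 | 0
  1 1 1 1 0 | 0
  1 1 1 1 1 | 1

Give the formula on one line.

((~a & ~d) | (d & (e | ~d)))

  ~a = 11111111111111110000000000000000
  ~d = 11001100110011001100110011001100
  (~a & ~d) = 11001100110011000000000000000000
  (e | ~d) = 11011101110111011101110111011101
  (d & (e | ~d)) = 00010001000100010001000100010001
  ((~a & ~d) | (d & (e | ~d))) = 11011101110111010001000100010001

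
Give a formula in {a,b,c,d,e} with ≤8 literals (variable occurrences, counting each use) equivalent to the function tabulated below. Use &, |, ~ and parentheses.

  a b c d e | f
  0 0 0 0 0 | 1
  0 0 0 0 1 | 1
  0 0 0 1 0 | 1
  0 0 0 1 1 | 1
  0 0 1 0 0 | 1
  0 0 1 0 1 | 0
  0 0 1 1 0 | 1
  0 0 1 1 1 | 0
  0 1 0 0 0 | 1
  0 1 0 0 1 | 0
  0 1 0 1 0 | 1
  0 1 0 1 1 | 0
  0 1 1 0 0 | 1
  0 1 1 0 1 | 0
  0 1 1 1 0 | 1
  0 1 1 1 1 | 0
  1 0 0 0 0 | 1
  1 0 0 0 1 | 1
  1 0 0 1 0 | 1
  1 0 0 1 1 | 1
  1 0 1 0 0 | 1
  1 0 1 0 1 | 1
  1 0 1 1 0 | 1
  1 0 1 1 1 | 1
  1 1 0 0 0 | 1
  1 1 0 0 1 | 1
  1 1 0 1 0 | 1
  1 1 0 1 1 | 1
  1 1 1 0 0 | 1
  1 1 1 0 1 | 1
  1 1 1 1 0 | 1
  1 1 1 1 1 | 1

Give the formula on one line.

  ~c = 11110000111100001111000011110000
  ~b = 11111111000000001111111100000000
  (~c & ~b) = 11110000000000001111000000000000
  ((~c & ~b) | a) = 11110000000000001111111111111111
  ~e = 10101010101010101010101010101010
  (~e | a) = 10101010101010101111111111111111
  (((~c & ~b) | a) | (~e | a)) = 11111010101010101111111111111111

(((~c & ~b) | a) | (~e | a))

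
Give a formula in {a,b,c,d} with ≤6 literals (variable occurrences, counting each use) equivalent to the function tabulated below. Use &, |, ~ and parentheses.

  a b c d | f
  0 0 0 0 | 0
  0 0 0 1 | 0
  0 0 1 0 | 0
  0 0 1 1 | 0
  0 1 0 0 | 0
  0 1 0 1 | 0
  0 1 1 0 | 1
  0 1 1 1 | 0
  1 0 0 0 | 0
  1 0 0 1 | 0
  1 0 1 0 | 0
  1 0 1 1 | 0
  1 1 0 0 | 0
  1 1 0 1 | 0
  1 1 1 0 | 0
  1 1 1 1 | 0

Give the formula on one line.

((b & (~a & ~d)) & (~a & (d | c)))

  ~a = 1111111100000000
  ~d = 1010101010101010
  (~a & ~d) = 1010101000000000
  (b & (~a & ~d)) = 0000101000000000
  (d | c) = 0111011101110111
  (~a & (d | c)) = 0111011100000000
  ((b & (~a & ~d)) & (~a & (d | c))) = 0000001000000000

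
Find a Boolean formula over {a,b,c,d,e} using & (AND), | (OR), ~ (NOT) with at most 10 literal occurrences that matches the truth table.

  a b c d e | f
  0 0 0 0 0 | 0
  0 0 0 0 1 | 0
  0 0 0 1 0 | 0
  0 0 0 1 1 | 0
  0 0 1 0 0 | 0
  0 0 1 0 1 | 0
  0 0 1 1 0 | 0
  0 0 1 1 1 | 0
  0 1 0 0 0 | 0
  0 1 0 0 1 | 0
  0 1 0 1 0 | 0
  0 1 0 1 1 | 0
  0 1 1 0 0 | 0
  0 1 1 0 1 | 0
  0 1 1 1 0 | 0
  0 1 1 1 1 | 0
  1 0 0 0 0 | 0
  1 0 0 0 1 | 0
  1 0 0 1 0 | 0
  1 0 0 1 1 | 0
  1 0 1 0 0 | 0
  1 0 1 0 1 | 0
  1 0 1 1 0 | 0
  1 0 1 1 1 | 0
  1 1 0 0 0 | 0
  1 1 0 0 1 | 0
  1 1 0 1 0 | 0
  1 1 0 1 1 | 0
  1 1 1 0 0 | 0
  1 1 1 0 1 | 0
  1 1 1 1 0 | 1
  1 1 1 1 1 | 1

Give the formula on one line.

(b & (((c | e) & a) & (d & (c | ~a))))

  (c | e) = 01011111010111110101111101011111
  ((c | e) & a) = 00000000000000000101111101011111
  ~a = 11111111111111110000000000000000
  (c | ~a) = 11111111111111110000111100001111
  (d & (c | ~a)) = 00110011001100110000001100000011
  (((c | e) & a) & (d & (c | ~a))) = 00000000000000000000001100000011
  (b & (((c | e) & a) & (d & (c | ~a)))) = 00000000000000000000000000000011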